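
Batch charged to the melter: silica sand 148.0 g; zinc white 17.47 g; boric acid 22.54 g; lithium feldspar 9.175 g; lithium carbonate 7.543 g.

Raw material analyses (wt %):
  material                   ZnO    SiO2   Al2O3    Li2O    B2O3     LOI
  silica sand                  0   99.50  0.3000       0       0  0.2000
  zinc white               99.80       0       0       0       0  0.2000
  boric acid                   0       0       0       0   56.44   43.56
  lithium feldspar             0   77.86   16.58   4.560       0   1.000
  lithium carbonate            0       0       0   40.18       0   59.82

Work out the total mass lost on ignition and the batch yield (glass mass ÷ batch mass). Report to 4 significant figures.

Each numeric step keeps full precision in all steps — the intermediate values are shown rounded to four significant digits when written out; every reported result receives exactly one rounding — the derived quantities are computed from the batch weights on 190.0 g of glass at exact precision (net glass mass, the five compositions, LOI, the yield, the totals), precisely as stated by either problem or answer.
Material-by-material LOI:
  silica sand: 148.0 × 0.002000 = 0.2960 g
  zinc white: 17.47 × 0.002000 = 0.03494 g
  boric acid: 22.54 × 0.4356 = 9.818 g
  lithium feldspar: 9.175 × 0.01000 = 0.09175 g
  lithium carbonate: 7.543 × 0.5982 = 4.512 g
Total LOI = 14.75 g
Glass = batch − LOI = 204.7 − 14.75 = 190.0 g

LOI loss = 14.75 g; glass = 190.0 g; yield = 92.79%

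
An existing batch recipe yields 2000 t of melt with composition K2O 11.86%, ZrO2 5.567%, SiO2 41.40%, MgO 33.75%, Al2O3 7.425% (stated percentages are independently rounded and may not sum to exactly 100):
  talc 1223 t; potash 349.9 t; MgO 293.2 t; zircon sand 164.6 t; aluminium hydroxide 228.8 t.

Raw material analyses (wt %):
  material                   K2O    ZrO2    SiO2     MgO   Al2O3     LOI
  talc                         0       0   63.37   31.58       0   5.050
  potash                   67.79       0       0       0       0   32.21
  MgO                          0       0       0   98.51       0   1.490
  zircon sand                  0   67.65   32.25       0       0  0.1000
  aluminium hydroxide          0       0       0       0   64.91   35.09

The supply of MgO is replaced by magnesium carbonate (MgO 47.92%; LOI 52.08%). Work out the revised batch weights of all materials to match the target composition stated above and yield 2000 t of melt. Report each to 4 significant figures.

Revised batch per 2000 t melt:
  talc: 1223 t
  potash: 349.9 t
  magnesium carbonate: 602.7 t
  zircon sand: 164.6 t
  aluminium hydroxide: 228.8 t
Total batch = 2569 t; LOI loss = 568.8 t

Intermediates are printed rounded to 4 significant figures within the worked lines. All arithmetic keeps full float precision in all steps; every reported result is rounded only once — derived quantities are rebuilt using the weight values for 2000 t of glass at exact precision (the totals, the yield, glass mass, the five compositions, ignition loss) exactly as shown in problem or answer.
Per-oxide target masses for 2000 t melt:
  K2O: 11.86% × 2000 = 237.2 t
  ZrO2: 5.567% × 2000 = 111.3 t
  SiO2: 41.40% × 2000 = 828.0 t
  MgO: 33.75% × 2000 = 675.0 t
  Al2O3: 7.425% × 2000 = 148.5 t
Oxide-by-oxide audit working from each reported weight, against the basis in use (each sum matches its target mass once rounding is allowed for):
  K2O: 349.9·0.6779 = 237.2 t (target 237.2 t)
  ZrO2: 164.6·0.6765 = 111.4 t (target 111.3 t)
  SiO2: 1223·0.6337 + 164.6·0.3225 = 828.1 t (target 828.0 t)
  MgO: 1223·0.3158 + 602.7·0.4792 = 675.0 t (target 675.0 t)
  Al2O3: 228.8·0.6491 = 148.5 t (target 148.5 t)
Glass mass check: total charge less LOI = 2000 t (per-oxide target masses sum to 2000 t; the stated basis being 2000 t — a pure rounding effect).
Batch grand total — Σ batch = 2569 t; LOI removed, Σ of batch·LOI: 568.8 t; glass ÷ batch gives a yield of 77.86%.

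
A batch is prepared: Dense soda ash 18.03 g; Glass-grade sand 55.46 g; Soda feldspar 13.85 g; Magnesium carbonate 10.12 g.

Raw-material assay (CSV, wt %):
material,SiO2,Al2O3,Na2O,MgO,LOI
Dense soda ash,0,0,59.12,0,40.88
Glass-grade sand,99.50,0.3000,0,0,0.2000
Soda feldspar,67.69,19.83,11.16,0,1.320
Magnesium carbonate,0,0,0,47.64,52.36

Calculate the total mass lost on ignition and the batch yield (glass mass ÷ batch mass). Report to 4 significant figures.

LOI loss = 12.96 g; glass = 84.50 g; yield = 86.70%

All internal work maintains full precision from start to finish; in-progress results are displayed rounded to 4 significant digits within the worked lines — each reported figure is rounded only once — derived quantities, including LOI, net glass mass, totals, four oxide percentages, the yield, are rebuilt using the weight values per 84.50 g of glass in full precision exactly as shown in question or answer.
Material-by-material LOI:
  Dense soda ash: 18.03 × 0.4088 = 7.371 g
  Glass-grade sand: 55.46 × 0.002000 = 0.1109 g
  Soda feldspar: 13.85 × 0.01320 = 0.1828 g
  Magnesium carbonate: 10.12 × 0.5236 = 5.299 g
Total LOI = 12.96 g
Glass = batch − LOI = 97.46 − 12.96 = 84.50 g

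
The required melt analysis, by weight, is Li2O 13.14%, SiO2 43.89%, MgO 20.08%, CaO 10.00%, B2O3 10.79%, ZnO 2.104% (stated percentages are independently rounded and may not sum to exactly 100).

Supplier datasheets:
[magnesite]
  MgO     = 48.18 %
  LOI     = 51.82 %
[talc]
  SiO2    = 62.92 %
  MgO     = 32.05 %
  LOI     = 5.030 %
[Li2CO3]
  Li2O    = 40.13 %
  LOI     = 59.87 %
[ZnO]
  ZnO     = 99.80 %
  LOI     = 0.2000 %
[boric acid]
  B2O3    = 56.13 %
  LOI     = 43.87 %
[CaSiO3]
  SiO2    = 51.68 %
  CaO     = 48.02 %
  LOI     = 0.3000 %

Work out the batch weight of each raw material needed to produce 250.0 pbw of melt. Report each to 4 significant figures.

Each numeric step carries full precision through every step. The intermediate values are shown, rounded to 4 significant digits, between the steps; each reported figure takes a single rounding. The derived quantities, which include ignition loss, totals, the yield, net glass mass, six oxide percentages, are recomputed at full precision, precisely as stated by the question or the answer, from the batch weights for 250.0 pbw of glass.
Oxide mass targets, per 250.0 pbw melt:
  Li2O: 13.14% × 250.0 = 32.85 pbw
  SiO2: 43.89% × 250.0 = 109.7 pbw
  MgO: 20.08% × 250.0 = 50.20 pbw
  CaO: 10.00% × 250.0 = 25.00 pbw
  B2O3: 10.79% × 250.0 = 26.98 pbw
  ZnO: 2.104% × 250.0 = 5.260 pbw
Per-oxide balance check on the weights just shown, relative to the basis at hand (oxide sums agree with the targets exact up to rounding of places):
  Li2O: 81.86·0.4013 = 32.85 pbw (target 32.85 pbw)
  SiO2: 131.6·0.6292 + 52.06·0.5168 = 109.7 pbw (target 109.7 pbw)
  MgO: 16.63·0.4818 + 131.6·0.3205 = 50.19 pbw (target 50.20 pbw)
  CaO: 52.06·0.4802 = 25.00 pbw (target 25.00 pbw)
  B2O3: 48.06·0.5613 = 26.98 pbw (target 26.98 pbw)
  ZnO: 5.271·0.9980 = 5.260 pbw (target 5.260 pbw)
The glass-mass cross-check: total batch − LOI = 250.0 pbw (summing oxide targets gives 250.0 pbw; basis as stated: 250.0 pbw — a pure rounding effect).
Batch grand total — Σ batch = 335.5 pbw; Σ batch·LOI gives LOI loss = 85.50 pbw; yield = glass ÷ total batch = 74.51%.

Batch per 250.0 pbw melt:
  magnesite: 16.63 pbw
  talc: 131.6 pbw
  Li2CO3: 81.86 pbw
  ZnO: 5.271 pbw
  boric acid: 48.06 pbw
  CaSiO3: 52.06 pbw
Total batch = 335.5 pbw; LOI loss = 85.50 pbw; yield = 74.51%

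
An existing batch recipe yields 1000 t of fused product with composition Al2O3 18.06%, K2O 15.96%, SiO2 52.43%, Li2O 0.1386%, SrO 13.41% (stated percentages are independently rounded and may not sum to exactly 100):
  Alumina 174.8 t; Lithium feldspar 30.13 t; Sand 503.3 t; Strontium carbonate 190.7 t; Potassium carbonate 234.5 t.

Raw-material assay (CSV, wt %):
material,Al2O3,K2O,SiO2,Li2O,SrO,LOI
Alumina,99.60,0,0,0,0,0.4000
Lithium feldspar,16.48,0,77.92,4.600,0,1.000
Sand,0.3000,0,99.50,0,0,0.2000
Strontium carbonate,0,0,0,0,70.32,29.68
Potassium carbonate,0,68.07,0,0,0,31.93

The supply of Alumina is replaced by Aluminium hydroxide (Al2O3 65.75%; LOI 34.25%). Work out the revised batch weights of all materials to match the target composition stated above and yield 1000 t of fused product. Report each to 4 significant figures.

The working math maintains exact precision end to end; in-progress results appear, rounded to 4 significant digits, in the printout. Each reported number undergoes a single rounding. The derived quantities, which include LOI, five oxide percentages, the totals, net glass mass, yield, are carried in exact precision, exactly as shown in the problem or the answer, from the batch weights per 1000 t of glass.
Target oxide masses per 1000 t fused product:
  Al2O3: 18.06% × 1000 = 180.6 t
  K2O: 15.96% × 1000 = 159.6 t
  SiO2: 52.43% × 1000 = 524.3 t
  Li2O: 0.1386% × 1000 = 1.386 t
  SrO: 13.41% × 1000 = 134.1 t
Sums-versus-targets review from the weights as reported, relative to the basis at hand (target by target, the sums agree once rounding is allowed for):
  Al2O3: 264.8·0.6575 + 30.13·0.1648 + 503.3·0.003000 = 180.6 t (target 180.6 t)
  K2O: 234.5·0.6807 = 159.6 t (target 159.6 t)
  SiO2: 30.13·0.7792 + 503.3·0.9950 = 524.3 t (target 524.3 t)
  Li2O: 30.13·0.04600 = 1.386 t (target 1.386 t)
  SrO: 190.7·0.7032 = 134.1 t (target 134.1 t)
Glass-mass bookkeeping: Σ batch − LOI loss = 1000 t (summing oxide targets gives 1000 t; with the basis standing at 1000 t — rounding explains the deltas).
Summing the batch: Σ batch = 1223 t; the LOI term Σ batch·LOI equals 223.5 t; the yield ratio, glass ÷ batch: 81.73%.

Revised batch per 1000 t fused product:
  Aluminium hydroxide: 264.8 t
  Lithium feldspar: 30.13 t
  Sand: 503.3 t
  Strontium carbonate: 190.7 t
  Potassium carbonate: 234.5 t
Total batch = 1223 t; LOI loss = 223.5 t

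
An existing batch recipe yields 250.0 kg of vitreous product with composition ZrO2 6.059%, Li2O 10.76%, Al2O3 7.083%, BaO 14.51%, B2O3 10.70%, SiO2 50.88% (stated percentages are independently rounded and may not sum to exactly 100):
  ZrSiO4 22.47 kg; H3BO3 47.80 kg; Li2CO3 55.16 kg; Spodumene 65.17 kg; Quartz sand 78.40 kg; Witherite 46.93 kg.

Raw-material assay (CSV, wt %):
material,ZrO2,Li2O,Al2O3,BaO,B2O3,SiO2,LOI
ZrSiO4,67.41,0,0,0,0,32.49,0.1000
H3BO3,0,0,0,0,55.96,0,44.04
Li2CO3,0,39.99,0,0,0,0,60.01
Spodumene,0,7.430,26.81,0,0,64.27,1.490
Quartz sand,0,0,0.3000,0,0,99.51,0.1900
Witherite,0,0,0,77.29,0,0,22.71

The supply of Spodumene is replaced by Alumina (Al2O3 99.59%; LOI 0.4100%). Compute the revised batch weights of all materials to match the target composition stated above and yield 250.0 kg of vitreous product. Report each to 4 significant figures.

Revised batch per 250.0 kg vitreous product:
  ZrSiO4: 22.47 kg
  H3BO3: 47.80 kg
  Li2CO3: 67.27 kg
  Alumina: 17.42 kg
  Quartz sand: 120.5 kg
  Witherite: 46.93 kg
Total batch = 322.4 kg; LOI loss = 72.40 kg

Every computation maintains exact precision in all steps. Values along the way are displayed, rounded to four significant figures, between the steps; each reported figure takes just one rounding. All derived quantities (six oxide percentages, the yield, glass mass, LOI, the totals) are computed in exact precision using the weight values per 250.0 kg of glass exactly as printed in problem or answer.
Per-oxide target masses for 250.0 kg vitreous product:
  ZrO2: 6.059% × 250.0 = 15.15 kg
  Li2O: 10.76% × 250.0 = 26.90 kg
  Al2O3: 7.083% × 250.0 = 17.71 kg
  BaO: 14.51% × 250.0 = 36.28 kg
  B2O3: 10.70% × 250.0 = 26.75 kg
  SiO2: 50.88% × 250.0 = 127.2 kg
Sums-versus-targets review per the reported batch figures, for the quoted basis mass (delivered sums recover each target given rounding of the digits):
  ZrO2: 22.47·0.6741 = 15.15 kg (target 15.15 kg)
  Li2O: 67.27·0.3999 = 26.90 kg (target 26.90 kg)
  Al2O3: 17.42·0.9959 + 120.5·0.003000 = 17.71 kg (target 17.71 kg)
  BaO: 46.93·0.7729 = 36.27 kg (target 36.28 kg)
  B2O3: 47.80·0.5596 = 26.75 kg (target 26.75 kg)
  SiO2: 22.47·0.3249 + 120.5·0.9951 = 127.2 kg (target 127.2 kg)
The glass-mass cross-check: net batch after ignition = 250.0 kg (oxide target masses add up to 250.0 kg; basis as stated: 250.0 kg — rounding explains the deltas).
Batch grand total — Σ batch = 322.4 kg; loss to ignition Σ batch·LOI = 72.40 kg; yield: glass divided by total = 77.54%.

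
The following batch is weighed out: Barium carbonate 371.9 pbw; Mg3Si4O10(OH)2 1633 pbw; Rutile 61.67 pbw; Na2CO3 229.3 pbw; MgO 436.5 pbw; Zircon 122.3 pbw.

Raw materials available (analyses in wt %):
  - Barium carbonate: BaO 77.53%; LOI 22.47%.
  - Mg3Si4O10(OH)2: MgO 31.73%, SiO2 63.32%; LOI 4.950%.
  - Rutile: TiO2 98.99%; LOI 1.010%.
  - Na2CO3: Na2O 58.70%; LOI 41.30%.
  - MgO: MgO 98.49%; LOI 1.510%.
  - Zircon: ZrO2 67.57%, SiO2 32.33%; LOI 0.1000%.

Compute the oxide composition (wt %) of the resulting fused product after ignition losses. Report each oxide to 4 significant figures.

Each numeric step carries full precision from start to finish — mid-chain values appear, rounded to four significant figures, when written out — exactly one rounding goes into each reported value; the derived quantities, which include net glass mass, yield, six oxide percentages, totals, LOI, are re-derived in full float precision, as quoted within the question or the answer, from the weighed amounts at 2588 pbw of glass.
Per-oxide mass from batch:
  TiO2: 61.67·0.9899 = 61.05 pbw
  BaO: 371.9·0.7753 = 288.3 pbw
  ZrO2: 122.3·0.6757 = 82.64 pbw
  MgO: 1633·0.3173 + 436.5·0.9849 = 948.1 pbw
  Na2O: 229.3·0.5870 = 134.6 pbw
  SiO2: 1633·0.6332 + 122.3·0.3233 = 1074 pbw
LOI: 371.9·0.2247 + 1633·0.04950 + 61.67·0.01010 + 229.3·0.4130 + 436.5·0.01510 + 122.3·0.001000 = 266.4 pbw
batch − LOI leaves glass = 2855 − 266.4 = 2588 pbw (matching Σ of the oxides)
wt % = oxide mass / glass mass × 100

Glass mass = 2588 pbw (batch 2855 − LOI 266.4).
Composition: TiO2 2.359%, BaO 11.14%, ZrO2 3.193%, MgO 36.63%, Na2O 5.200%, SiO2 41.48%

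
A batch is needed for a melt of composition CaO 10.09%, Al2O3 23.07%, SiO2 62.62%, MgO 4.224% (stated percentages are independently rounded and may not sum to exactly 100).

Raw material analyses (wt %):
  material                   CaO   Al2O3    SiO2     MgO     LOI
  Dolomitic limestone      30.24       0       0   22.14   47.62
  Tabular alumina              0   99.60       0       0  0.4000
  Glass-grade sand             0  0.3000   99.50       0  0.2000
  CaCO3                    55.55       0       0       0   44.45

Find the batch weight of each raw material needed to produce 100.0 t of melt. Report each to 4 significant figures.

The whole derivation maintains full precision through the solve; mid-chain values appear (rounded to four significant figures) on the page; a single rounding completes every reported number — derived quantities (the four compositions, glass mass, LOI, totals, yield) are re-derived using the weight values per 100.0 t of glass at exact precision, as written in the question or the answer.
Oxide-by-oxide targets in 100.0 t melt:
  CaO: 10.09% × 100.0 = 10.09 t
  Al2O3: 23.07% × 100.0 = 23.07 t
  SiO2: 62.62% × 100.0 = 62.62 t
  MgO: 4.224% × 100.0 = 4.224 t
Balance tally, oxide-wise, on the weights just shown, versus the basis set out (sum by sum, the targets are met inside rounding margins):
  CaO: 19.08·0.3024 + 7.778·0.5555 = 10.09 t (target 10.09 t)
  Al2O3: 22.97·0.9960 + 62.93·0.003000 = 23.07 t (target 23.07 t)
  SiO2: 62.93·0.9950 = 62.62 t (target 62.62 t)
  MgO: 19.08·0.2214 = 4.224 t (target 4.224 t)
The glass-mass cross-check: total charge less LOI = 100.0 t (per-oxide target masses sum to 100.0 t; basis as stated: 100.0 t — deltas are rounding alone).
Adding the batch up: Σ batch = 112.8 t; loss to ignition Σ batch·LOI = 12.76 t; glass ÷ batch gives a yield of 88.68%.

Batch per 100.0 t melt:
  Dolomitic limestone: 19.08 t
  Tabular alumina: 22.97 t
  Glass-grade sand: 62.93 t
  CaCO3: 7.778 t
Total batch = 112.8 t; LOI loss = 12.76 t; yield = 88.68%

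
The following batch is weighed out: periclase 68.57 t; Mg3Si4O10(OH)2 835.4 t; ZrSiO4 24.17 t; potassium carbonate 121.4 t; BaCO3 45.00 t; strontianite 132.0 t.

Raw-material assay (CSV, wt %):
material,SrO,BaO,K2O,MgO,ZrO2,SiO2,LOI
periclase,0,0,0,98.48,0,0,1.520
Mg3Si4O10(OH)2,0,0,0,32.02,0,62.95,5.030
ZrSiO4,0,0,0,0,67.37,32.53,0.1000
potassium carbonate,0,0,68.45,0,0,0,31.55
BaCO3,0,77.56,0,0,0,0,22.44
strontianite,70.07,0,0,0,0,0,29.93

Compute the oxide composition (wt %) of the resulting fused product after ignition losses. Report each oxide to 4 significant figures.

All arithmetic keeps full float precision from start to finish; the intermediate values appear, rounded to four significant figures, across the worked steps; exactly one rounding lands on every reported figure; the derived quantities (the six compositions, yield, net glass mass, the totals, ignition loss) are rebuilt starting from the weights for 1096 t of glass in full float precision, as written in the question or the answer.
Per-oxide mass from batch:
  SrO: 132.0·0.7007 = 92.49 t
  BaO: 45.00·0.7756 = 34.90 t
  K2O: 121.4·0.6845 = 83.10 t
  MgO: 68.57·0.9848 + 835.4·0.3202 = 335.0 t
  ZrO2: 24.17·0.6737 = 16.28 t
  SiO2: 835.4·0.6295 + 24.17·0.3253 = 533.7 t
LOI: 68.57·0.01520 + 835.4·0.05030 + 24.17·0.001000 + 121.4·0.3155 + 45.00·0.2244 + 132.0·0.2993 = 131.0 t
Net of LOI, the glass mass = 1227 − 131.0 = 1096 t (consistent with Σ oxide mass)
each wt % is 100 × oxide ÷ glass

Glass mass = 1096 t (batch 1227 − LOI 131.0).
Composition: SrO 8.443%, BaO 3.186%, K2O 7.585%, MgO 30.58%, ZrO2 1.486%, SiO2 48.72%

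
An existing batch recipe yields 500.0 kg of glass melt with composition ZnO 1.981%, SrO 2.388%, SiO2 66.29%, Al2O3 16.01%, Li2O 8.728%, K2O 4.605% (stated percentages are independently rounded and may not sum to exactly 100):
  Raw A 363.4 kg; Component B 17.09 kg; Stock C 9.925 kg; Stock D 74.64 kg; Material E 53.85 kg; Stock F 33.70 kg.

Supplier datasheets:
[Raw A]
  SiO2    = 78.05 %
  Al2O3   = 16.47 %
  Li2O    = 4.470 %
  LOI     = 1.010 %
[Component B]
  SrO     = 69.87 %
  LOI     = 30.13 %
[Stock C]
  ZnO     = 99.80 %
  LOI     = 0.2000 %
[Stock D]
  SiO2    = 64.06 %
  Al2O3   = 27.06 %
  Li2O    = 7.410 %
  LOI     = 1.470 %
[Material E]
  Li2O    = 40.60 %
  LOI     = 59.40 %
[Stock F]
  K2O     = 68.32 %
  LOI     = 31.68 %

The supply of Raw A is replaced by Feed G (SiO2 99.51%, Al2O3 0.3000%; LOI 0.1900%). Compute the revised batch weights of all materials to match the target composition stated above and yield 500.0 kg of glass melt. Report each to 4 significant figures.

Revised batch per 500.0 kg glass melt:
  Feed G: 143.7 kg
  Component B: 17.09 kg
  Stock C: 9.925 kg
  Stock D: 294.2 kg
  Material E: 53.79 kg
  Stock F: 33.70 kg
Total batch = 552.4 kg; LOI loss = 52.39 kg

Mid-chain values are displayed (rounded to four significant figures) at each printed step. All arithmetic carries exact precision throughout; each reported number is rounded a single time; derived quantities, including ignition loss, totals, glass mass, the six compositions, yield, are recomputed starting from the weights at 500.0 kg of glass at full float precision as written in question or answer.
The oxide mass targets at 500.0 kg glass melt:
  ZnO: 1.981% × 500.0 = 9.905 kg
  SrO: 2.388% × 500.0 = 11.94 kg
  SiO2: 66.29% × 500.0 = 331.4 kg
  Al2O3: 16.01% × 500.0 = 80.05 kg
  Li2O: 8.728% × 500.0 = 43.64 kg
  K2O: 4.605% × 500.0 = 23.02 kg
Sums-versus-targets review using the reported weights, per the basis as stated (every target is met by its sum modulo rounding of the values):
  ZnO: 9.925·0.9980 = 9.905 kg (target 9.905 kg)
  SrO: 17.09·0.6987 = 11.94 kg (target 11.94 kg)
  SiO2: 143.7·0.9951 + 294.2·0.6406 = 331.5 kg (target 331.4 kg)
  Al2O3: 143.7·0.003000 + 294.2·0.2706 = 80.04 kg (target 80.05 kg)
  Li2O: 294.2·0.07410 + 53.79·0.4060 = 43.64 kg (target 43.64 kg)
  K2O: 33.70·0.6832 = 23.02 kg (target 23.02 kg)
Auditing the glass mass value: the batch minus its LOI: 500.0 kg (per-oxide target masses sum to 500.0 kg; with the basis standing at 500.0 kg — differing by rounding only).
Batch total: Σ batch = 552.4 kg; Σ batch·LOI gives LOI loss = 52.39 kg; yield, glass over the total, = 90.52%.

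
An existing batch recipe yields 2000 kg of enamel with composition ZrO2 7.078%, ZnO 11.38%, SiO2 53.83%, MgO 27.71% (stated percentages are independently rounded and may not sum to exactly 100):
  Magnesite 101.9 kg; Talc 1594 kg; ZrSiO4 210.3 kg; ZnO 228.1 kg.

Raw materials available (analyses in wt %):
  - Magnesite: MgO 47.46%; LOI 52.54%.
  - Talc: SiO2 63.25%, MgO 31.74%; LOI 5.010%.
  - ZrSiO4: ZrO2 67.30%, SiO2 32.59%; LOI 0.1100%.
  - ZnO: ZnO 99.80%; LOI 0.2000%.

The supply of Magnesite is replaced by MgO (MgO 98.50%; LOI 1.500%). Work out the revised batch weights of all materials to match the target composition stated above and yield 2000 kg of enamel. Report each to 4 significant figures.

Revised batch per 2000 kg enamel:
  MgO: 49.08 kg
  Talc: 1594 kg
  ZrSiO4: 210.3 kg
  ZnO: 228.1 kg
Total batch = 2081 kg; LOI loss = 81.28 kg

Mid-chain values are shown, rounded to four significant figures, as written — each numeric step holds exact precision at all times — a single rounding finalizes every reported value. Derived quantities, which include totals, net glass mass, yield, LOI, the four compositions, are computed in exact precision, as given in the problem or answer text, from the batch weights on 2000 kg of glass.
Oxide mass targets, per 2000 kg enamel:
  ZrO2: 7.078% × 2000 = 141.6 kg
  ZnO: 11.38% × 2000 = 227.6 kg
  SiO2: 53.83% × 2000 = 1077 kg
  MgO: 27.71% × 2000 = 554.2 kg
Verifying the oxide balance given the weights on record, on the stated basis (target by target, the sums agree up to rounding of the answer):
  ZrO2: 210.3·0.6730 = 141.5 kg (target 141.6 kg)
  ZnO: 228.1·0.9980 = 227.6 kg (target 227.6 kg)
  SiO2: 1594·0.6325 + 210.3·0.3259 = 1077 kg (target 1077 kg)
  MgO: 49.08·0.9850 + 1594·0.3174 = 554.3 kg (target 554.2 kg)
Glass-mass closure: Σ batch − LOI loss = 2000 kg (targets for the oxides total 2000 kg; versus the stated basis of 2000 kg — a pure rounding effect).
Batch total: Σ batch = 2081 kg; loss to ignition Σ batch·LOI = 81.28 kg; yield, glass over the total, = 96.09%.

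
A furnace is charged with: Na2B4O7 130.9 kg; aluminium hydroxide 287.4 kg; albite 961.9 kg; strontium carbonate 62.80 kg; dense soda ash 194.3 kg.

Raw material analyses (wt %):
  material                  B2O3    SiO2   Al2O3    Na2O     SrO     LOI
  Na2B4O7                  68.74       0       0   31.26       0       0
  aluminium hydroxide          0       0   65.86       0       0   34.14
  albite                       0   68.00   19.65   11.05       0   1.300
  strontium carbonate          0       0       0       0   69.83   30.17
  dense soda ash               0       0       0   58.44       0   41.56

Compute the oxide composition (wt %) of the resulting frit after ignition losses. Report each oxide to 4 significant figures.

Glass mass = 1427 kg (batch 1637 − LOI 210.3).
Composition: B2O3 6.306%, SiO2 45.84%, Al2O3 26.51%, Na2O 18.27%, SrO 3.073%

Exact precision is held in every operation. Mid-chain values are displayed, with 4-significant-figure rounding, within the worked lines. Every reported number is rounded once only; all derived quantities, which include yield, the five compositions, LOI, totals, glass mass, are carried in full float precision, exactly as printed in the question or the answer, starting from the weights at 1427 kg of glass.
Oxide masses out of the charge:
  B2O3: 130.9·0.6874 = 89.98 kg
  SiO2: 961.9·0.6800 = 654.1 kg
  Al2O3: 287.4·0.6586 + 961.9·0.1965 = 378.3 kg
  Na2O: 130.9·0.3126 + 961.9·0.1105 + 194.3·0.5844 = 260.8 kg
  SrO: 62.80·0.6983 = 43.85 kg
LOI: 287.4·0.3414 + 961.9·0.01300 + 62.80·0.3017 + 194.3·0.4156 = 210.3 kg
Glass = total batch minus LOI = 1637 − 210.3 = 1427 kg (= the summed oxide contributions)
wt %: oxide over glass, times 100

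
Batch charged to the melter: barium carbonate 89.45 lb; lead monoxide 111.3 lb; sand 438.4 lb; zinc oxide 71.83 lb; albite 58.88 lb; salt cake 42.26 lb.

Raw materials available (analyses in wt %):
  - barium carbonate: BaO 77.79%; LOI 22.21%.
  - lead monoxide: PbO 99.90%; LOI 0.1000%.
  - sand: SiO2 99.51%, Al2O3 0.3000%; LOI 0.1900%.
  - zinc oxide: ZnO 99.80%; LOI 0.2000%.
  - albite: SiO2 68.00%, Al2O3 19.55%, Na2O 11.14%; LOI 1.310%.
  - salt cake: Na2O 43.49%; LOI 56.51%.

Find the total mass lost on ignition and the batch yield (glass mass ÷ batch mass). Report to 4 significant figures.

Values along the way are printed rounded off to 4 significant figures in the working — the working math carries full precision from first step to last; each reported result is rounded exactly once — all derived quantities, including the yield, net glass mass, six oxide percentages, ignition loss, the totals, are carried from the batch weights on 766.5 lb of glass in exact precision, as written in problem or answer.
Loss on ignition, line by line:
  barium carbonate: 89.45 × 0.2221 = 19.87 lb
  lead monoxide: 111.3 × 0.001000 = 0.1113 lb
  sand: 438.4 × 0.001900 = 0.8330 lb
  zinc oxide: 71.83 × 0.002000 = 0.1437 lb
  albite: 58.88 × 0.01310 = 0.7713 lb
  salt cake: 42.26 × 0.5651 = 23.88 lb
Total LOI = 45.61 lb
Glass = batch − LOI = 812.1 − 45.61 = 766.5 lb

LOI loss = 45.61 lb; glass = 766.5 lb; yield = 94.38%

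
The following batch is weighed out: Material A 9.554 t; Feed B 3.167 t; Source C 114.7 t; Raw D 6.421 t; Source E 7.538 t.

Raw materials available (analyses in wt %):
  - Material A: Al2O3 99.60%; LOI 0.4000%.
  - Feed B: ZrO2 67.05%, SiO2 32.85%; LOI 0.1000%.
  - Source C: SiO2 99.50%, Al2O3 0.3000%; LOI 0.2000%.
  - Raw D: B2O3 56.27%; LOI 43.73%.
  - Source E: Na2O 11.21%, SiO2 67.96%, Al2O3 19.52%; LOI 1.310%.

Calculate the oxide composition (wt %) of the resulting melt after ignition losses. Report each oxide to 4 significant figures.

Working values are printed, rounded to 4 significant digits, alongside each step. All arithmetic keeps exact precision at each step — every reported result undergoes a single rounding — derived quantities, including ignition loss, net glass mass, the totals, the five compositions, yield, are re-derived using the weight values at 138.2 t of glass at exact precision, exactly as shown in the question or the answer.
Oxide masses out of the charge:
  Na2O: 7.538·0.1121 = 0.8450 t
  B2O3: 6.421·0.5627 = 3.613 t
  ZrO2: 3.167·0.6705 = 2.123 t
  SiO2: 3.167·0.3285 + 114.7·0.9950 + 7.538·0.6796 = 120.3 t
  Al2O3: 9.554·0.9960 + 114.7·0.003000 + 7.538·0.1952 = 11.33 t
LOI: 9.554·0.004000 + 3.167·0.001000 + 114.7·0.002000 + 6.421·0.4373 + 7.538·0.01310 = 3.177 t
Glass = total batch minus LOI = 141.4 − 3.177 = 138.2 t (consistent with Σ oxide mass)
oxide / glass × 100 gives the wt %

Glass mass = 138.2 t (batch 141.4 − LOI 3.177).
Composition: Na2O 0.6114%, B2O3 2.614%, ZrO2 1.536%, SiO2 87.04%, Al2O3 8.199%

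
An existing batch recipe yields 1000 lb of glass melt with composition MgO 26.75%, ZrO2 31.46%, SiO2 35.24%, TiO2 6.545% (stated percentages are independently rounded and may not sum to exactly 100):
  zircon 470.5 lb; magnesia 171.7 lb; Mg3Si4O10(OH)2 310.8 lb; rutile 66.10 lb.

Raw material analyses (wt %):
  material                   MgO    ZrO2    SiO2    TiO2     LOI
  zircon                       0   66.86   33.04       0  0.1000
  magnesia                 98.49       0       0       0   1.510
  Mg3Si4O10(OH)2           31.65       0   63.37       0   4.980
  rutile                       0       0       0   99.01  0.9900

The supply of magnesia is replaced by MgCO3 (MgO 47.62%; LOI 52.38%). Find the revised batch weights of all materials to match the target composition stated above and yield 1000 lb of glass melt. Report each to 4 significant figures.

Working values are printed rounded to 4 significant digits between the steps; full precision is kept in every operation — exactly one rounding is applied to every reported number. Derived quantities (yield, totals, ignition loss, the four compositions, net glass mass) are computed from the batch weights per 1000 lb of glass in full float precision precisely as stated by the question or the answer.
Oxide mass targets, per 1000 lb glass melt:
  MgO: 26.75% × 1000 = 267.5 lb
  ZrO2: 31.46% × 1000 = 314.6 lb
  SiO2: 35.24% × 1000 = 352.4 lb
  TiO2: 6.545% × 1000 = 65.45 lb
Sums-versus-targets review from the weights as reported, for the quoted basis mass (sum by sum, the targets are met inside rounding margins):
  MgO: 355.2·0.4762 + 310.8·0.3165 = 267.5 lb (target 267.5 lb)
  ZrO2: 470.5·0.6686 = 314.6 lb (target 314.6 lb)
  SiO2: 470.5·0.3304 + 310.8·0.6337 = 352.4 lb (target 352.4 lb)
  TiO2: 66.10·0.9901 = 65.45 lb (target 65.45 lb)
Glass-mass closure: the batch minus its LOI: 999.9 lb (summing oxide targets gives 1000 lb; versus the stated basis of 1000 lb — gaps are rounding artifacts).
Whole-batch sum: Σ batch = 1203 lb; LOI loss = Σ batch·LOI = 202.7 lb; as yield: glass ÷ batch → 83.15%.

Revised batch per 1000 lb glass melt:
  zircon: 470.5 lb
  MgCO3: 355.2 lb
  Mg3Si4O10(OH)2: 310.8 lb
  rutile: 66.10 lb
Total batch = 1203 lb; LOI loss = 202.7 lb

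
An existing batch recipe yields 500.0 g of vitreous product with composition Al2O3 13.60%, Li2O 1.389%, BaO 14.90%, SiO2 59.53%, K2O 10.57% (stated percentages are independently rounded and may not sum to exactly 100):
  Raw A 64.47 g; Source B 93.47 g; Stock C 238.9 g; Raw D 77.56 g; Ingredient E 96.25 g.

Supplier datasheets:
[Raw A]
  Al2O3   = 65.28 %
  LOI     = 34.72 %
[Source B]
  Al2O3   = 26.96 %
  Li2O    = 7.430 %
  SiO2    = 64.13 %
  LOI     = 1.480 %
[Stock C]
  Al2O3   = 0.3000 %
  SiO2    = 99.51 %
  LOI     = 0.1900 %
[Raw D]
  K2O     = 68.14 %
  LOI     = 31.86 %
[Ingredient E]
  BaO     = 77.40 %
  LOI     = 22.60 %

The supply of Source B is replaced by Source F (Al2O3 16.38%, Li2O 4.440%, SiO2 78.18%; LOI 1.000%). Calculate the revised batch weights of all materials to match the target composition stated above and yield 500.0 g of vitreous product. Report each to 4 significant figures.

Revised batch per 500.0 g vitreous product:
  Raw A: 64.11 g
  Source F: 156.4 g
  Stock C: 176.2 g
  Raw D: 77.56 g
  Ingredient E: 96.25 g
Total batch = 570.5 g; LOI loss = 70.62 g

All internal work keeps full precision in every operation. In-progress results appear rounded to 4 significant digits across the worked steps. Every reported number is rounded once only. All derived quantities, which include yield, ignition loss, net glass mass, the totals, five oxide percentages, are rebuilt in exact precision, as they appear in problem or answer, starting from the weights for 500.0 g of glass.
Oxide mass targets, per 500.0 g vitreous product:
  Al2O3: 13.60% × 500.0 = 68.00 g
  Li2O: 1.389% × 500.0 = 6.945 g
  BaO: 14.90% × 500.0 = 74.50 g
  SiO2: 59.53% × 500.0 = 297.6 g
  K2O: 10.57% × 500.0 = 52.85 g
Per-oxide balance check on the weights just shown, relative to the basis at hand (oxide sums agree with the targets given rounding of the digits):
  Al2O3: 64.11·0.6528 + 156.4·0.1638 + 176.2·0.003000 = 68.00 g (target 68.00 g)
  Li2O: 156.4·0.04440 = 6.944 g (target 6.945 g)
  BaO: 96.25·0.7740 = 74.50 g (target 74.50 g)
  SiO2: 156.4·0.7818 + 176.2·0.9951 = 297.6 g (target 297.6 g)
  K2O: 77.56·0.6814 = 52.85 g (target 52.85 g)
Glass-mass bookkeeping: total batch − LOI = 499.9 g (summing oxide targets gives 499.9 g; basis as stated: 500.0 g — gaps are rounding artifacts).
Batch total: Σ batch = 570.5 g; ignition loss, Σ(batch × LOI) = 70.62 g; glass ÷ batch gives a yield of 87.62%.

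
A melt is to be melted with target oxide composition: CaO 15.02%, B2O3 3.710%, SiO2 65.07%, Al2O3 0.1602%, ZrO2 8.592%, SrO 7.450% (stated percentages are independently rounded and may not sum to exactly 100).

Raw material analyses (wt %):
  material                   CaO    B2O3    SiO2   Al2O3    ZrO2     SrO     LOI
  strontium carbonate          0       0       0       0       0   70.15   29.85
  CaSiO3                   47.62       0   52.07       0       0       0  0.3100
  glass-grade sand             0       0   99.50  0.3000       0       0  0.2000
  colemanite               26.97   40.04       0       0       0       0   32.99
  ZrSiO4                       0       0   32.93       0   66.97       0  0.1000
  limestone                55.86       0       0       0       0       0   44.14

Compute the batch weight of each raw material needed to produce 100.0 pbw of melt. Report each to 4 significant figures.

Batch per 100.0 pbw melt:
  strontium carbonate: 10.62 pbw
  CaSiO3: 14.81 pbw
  glass-grade sand: 53.40 pbw
  colemanite: 9.266 pbw
  ZrSiO4: 12.83 pbw
  limestone: 9.789 pbw
Total batch = 110.7 pbw; LOI loss = 10.71 pbw; yield = 90.32%

Mid-chain values are printed rounded to 4 significant figures between the steps — every computation runs at exact precision end to end — a single rounding completes every reported value; all derived quantities (the totals, LOI, the six compositions, net glass mass, yield) are recomputed from the weighed amounts on 100.0 pbw of glass at full precision, as written in the problem or answer text.
Oxide mass targets, per 100.0 pbw melt:
  CaO: 15.02% × 100.0 = 15.02 pbw
  B2O3: 3.710% × 100.0 = 3.710 pbw
  SiO2: 65.07% × 100.0 = 65.07 pbw
  Al2O3: 0.1602% × 100.0 = 0.1602 pbw
  ZrO2: 8.592% × 100.0 = 8.592 pbw
  SrO: 7.450% × 100.0 = 7.450 pbw
Sums-versus-targets review working from each reported weight, on the stated basis (sum by sum, the targets are met once rounding is allowed for):
  CaO: 14.81·0.4762 + 9.266·0.2697 + 9.789·0.5586 = 15.02 pbw (target 15.02 pbw)
  B2O3: 9.266·0.4004 = 3.710 pbw (target 3.710 pbw)
  SiO2: 14.81·0.5207 + 53.40·0.9950 + 12.83·0.3293 = 65.07 pbw (target 65.07 pbw)
  Al2O3: 53.40·0.003000 = 0.1602 pbw (target 0.1602 pbw)
  ZrO2: 12.83·0.6697 = 8.592 pbw (target 8.592 pbw)
  SrO: 10.62·0.7015 = 7.450 pbw (target 7.450 pbw)
Glass-mass bookkeeping: the batch minus its LOI: 100.0 pbw (per-oxide target masses sum to 100.0 pbw; stated basis 100.0 pbw — gaps are rounding artifacts).
Whole-batch sum: Σ batch = 110.7 pbw; Σ batch·LOI gives LOI loss = 10.71 pbw; the yield ratio, glass ÷ batch: 90.32%.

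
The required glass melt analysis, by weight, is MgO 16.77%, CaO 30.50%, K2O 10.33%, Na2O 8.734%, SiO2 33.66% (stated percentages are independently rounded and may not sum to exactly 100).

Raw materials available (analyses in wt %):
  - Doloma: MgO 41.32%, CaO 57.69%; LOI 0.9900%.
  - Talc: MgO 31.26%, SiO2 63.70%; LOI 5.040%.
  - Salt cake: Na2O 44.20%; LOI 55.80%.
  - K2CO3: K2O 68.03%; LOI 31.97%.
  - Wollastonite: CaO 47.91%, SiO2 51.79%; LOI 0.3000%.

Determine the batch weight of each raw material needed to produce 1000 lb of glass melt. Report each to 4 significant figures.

The working math keeps exact precision throughout. The intermediate values are printed with 4-significant-digit rounding within the worked lines. Each reported value takes a single rounding. All derived quantities are computed in full float precision (yield, LOI, net glass mass, totals, the five compositions) from the weighed amounts at 1000 lb of glass, as set out in question or answer.
The oxide mass targets at 1000 lb glass melt:
  MgO: 16.77% × 1000 = 167.7 lb
  CaO: 30.50% × 1000 = 305.0 lb
  K2O: 10.33% × 1000 = 103.3 lb
  Na2O: 8.734% × 1000 = 87.34 lb
  SiO2: 33.66% × 1000 = 336.6 lb
Verifying the oxide balance with the batch weights as given, against the basis in use (each sum matches its target mass modulo rounding of the values):
  MgO: 228.5·0.4132 + 234.5·0.3126 = 167.7 lb (target 167.7 lb)
  CaO: 228.5·0.5769 + 361.5·0.4791 = 305.0 lb (target 305.0 lb)
  K2O: 151.8·0.6803 = 103.3 lb (target 103.3 lb)
  Na2O: 197.6·0.4420 = 87.34 lb (target 87.34 lb)
  SiO2: 234.5·0.6370 + 361.5·0.5179 = 336.6 lb (target 336.6 lb)
Glass mass check: net batch after ignition = 999.9 lb (oxide target masses add up to 999.9 lb; the stated basis being 1000 lb — a pure rounding effect).
Adding the batch up: Σ batch = 1174 lb; the LOI term Σ batch·LOI equals 174.0 lb; the yield ratio, glass ÷ batch: 85.18%.

Batch per 1000 lb glass melt:
  Doloma: 228.5 lb
  Talc: 234.5 lb
  Salt cake: 197.6 lb
  K2CO3: 151.8 lb
  Wollastonite: 361.5 lb
Total batch = 1174 lb; LOI loss = 174.0 lb; yield = 85.18%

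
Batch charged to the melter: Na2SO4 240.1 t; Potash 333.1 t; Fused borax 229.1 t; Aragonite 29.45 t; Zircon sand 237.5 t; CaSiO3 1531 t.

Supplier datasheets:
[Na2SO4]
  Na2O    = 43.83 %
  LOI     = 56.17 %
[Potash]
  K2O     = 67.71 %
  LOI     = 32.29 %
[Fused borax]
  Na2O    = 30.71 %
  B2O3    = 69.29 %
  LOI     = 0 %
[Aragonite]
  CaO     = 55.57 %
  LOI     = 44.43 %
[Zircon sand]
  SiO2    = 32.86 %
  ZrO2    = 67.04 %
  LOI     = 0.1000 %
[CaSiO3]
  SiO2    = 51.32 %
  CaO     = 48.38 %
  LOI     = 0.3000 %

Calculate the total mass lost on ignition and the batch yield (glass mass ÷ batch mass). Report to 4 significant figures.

LOI loss = 260.3 t; glass = 2340 t; yield = 89.99%

Intermediates are rounded off to 4 significant figures wherever printed — the whole derivation maintains full float precision from start to finish; every reported figure is rounded once only. The derived quantities are re-derived using the weight values on 2340 t of glass in full float precision (the six compositions, the totals, net glass mass, yield, ignition loss) as they appear in the problem or the answer.
LOI of each material in turn:
  Na2SO4: 240.1 × 0.5617 = 134.9 t
  Potash: 333.1 × 0.3229 = 107.6 t
  Fused borax: 229.1 × 0 = 0 t
  Aragonite: 29.45 × 0.4443 = 13.08 t
  Zircon sand: 237.5 × 0.001000 = 0.2375 t
  CaSiO3: 1531 × 0.003000 = 4.593 t
Total LOI = 260.3 t
Glass = batch − LOI = 2600 − 260.3 = 2340 t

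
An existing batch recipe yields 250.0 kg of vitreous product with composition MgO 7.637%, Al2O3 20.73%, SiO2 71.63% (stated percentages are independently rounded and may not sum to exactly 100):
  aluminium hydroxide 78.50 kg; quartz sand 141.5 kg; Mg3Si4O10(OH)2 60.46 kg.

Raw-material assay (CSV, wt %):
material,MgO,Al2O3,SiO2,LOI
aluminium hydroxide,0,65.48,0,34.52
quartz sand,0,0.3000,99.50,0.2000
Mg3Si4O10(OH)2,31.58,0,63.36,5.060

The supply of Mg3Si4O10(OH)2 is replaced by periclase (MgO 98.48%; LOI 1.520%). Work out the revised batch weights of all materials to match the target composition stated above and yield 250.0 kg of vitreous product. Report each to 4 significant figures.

Revised batch per 250.0 kg vitreous product:
  aluminium hydroxide: 78.32 kg
  quartz sand: 180.0 kg
  periclase: 19.39 kg
Total batch = 277.7 kg; LOI loss = 27.69 kg

In-progress results are shown (rounded to four significant digits) alongside each step. All internal work maintains exact precision through the solve; a single rounding produces every reported result — the derived quantities (totals, the three compositions, net glass mass, yield, ignition loss) are rebuilt using the weight values for 250.0 kg of glass in full float precision as written in question or answer.
Oxide-by-oxide targets in 250.0 kg vitreous product:
  MgO: 7.637% × 250.0 = 19.09 kg
  Al2O3: 20.73% × 250.0 = 51.82 kg
  SiO2: 71.63% × 250.0 = 179.1 kg
Mass-balance tally per oxide using the reported weights, at the basis given (each sum matches its target mass inside rounding margins):
  MgO: 19.39·0.9848 = 19.10 kg (target 19.09 kg)
  Al2O3: 78.32·0.6548 + 180.0·0.003000 = 51.82 kg (target 51.82 kg)
  SiO2: 180.0·0.9950 = 179.1 kg (target 179.1 kg)
Consistency of the glass mass: batch Σ − ignition loss = 250.0 kg (per-oxide target masses sum to 250.0 kg; basis as stated: 250.0 kg — differing by rounding only).
Batch grand total — Σ batch = 277.7 kg; LOI removed, Σ of batch·LOI: 27.69 kg; yield: glass divided by total = 90.03%.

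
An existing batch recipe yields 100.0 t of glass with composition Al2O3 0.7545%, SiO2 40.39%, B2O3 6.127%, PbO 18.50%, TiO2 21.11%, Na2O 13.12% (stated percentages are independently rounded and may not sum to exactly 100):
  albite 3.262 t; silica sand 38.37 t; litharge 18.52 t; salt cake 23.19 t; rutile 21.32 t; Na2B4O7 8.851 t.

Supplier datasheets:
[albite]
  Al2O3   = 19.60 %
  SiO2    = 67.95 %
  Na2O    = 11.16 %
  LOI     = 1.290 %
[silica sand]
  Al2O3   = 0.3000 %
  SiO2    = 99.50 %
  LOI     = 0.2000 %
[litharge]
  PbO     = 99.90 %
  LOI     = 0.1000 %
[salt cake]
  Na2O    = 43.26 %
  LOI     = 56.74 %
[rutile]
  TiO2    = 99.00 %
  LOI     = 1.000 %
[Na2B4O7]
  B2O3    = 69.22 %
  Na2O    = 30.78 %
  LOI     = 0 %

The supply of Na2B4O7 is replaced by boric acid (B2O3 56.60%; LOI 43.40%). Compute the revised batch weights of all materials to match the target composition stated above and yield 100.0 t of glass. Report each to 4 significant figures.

Mid-chain values are shown (rounded to four significant digits) within the worked lines — each numeric step runs at full precision through every step — exactly one rounding goes into every reported result — all derived quantities, including glass mass, ignition loss, the six compositions, totals, the yield, are rebuilt starting from the weights on 100.0 t of glass at full float precision, exactly as shown in the question or the answer.
The oxide mass targets at 100.0 t glass:
  Al2O3: 0.7545% × 100.0 = 0.7545 t
  SiO2: 40.39% × 100.0 = 40.39 t
  B2O3: 6.127% × 100.0 = 6.127 t
  PbO: 18.50% × 100.0 = 18.50 t
  TiO2: 21.11% × 100.0 = 21.11 t
  Na2O: 13.12% × 100.0 = 13.12 t
Verifying the oxide balance from the weights as reported, per the basis as stated (oxide sums agree with the targets given rounding of the digits):
  Al2O3: 3.262·0.1960 + 38.37·0.003000 = 0.7545 t (target 0.7545 t)
  SiO2: 3.262·0.6795 + 38.37·0.9950 = 40.39 t (target 40.39 t)
  B2O3: 10.83·0.5660 = 6.130 t (target 6.127 t)
  PbO: 18.52·0.9990 = 18.50 t (target 18.50 t)
  TiO2: 21.32·0.9900 = 21.11 t (target 21.11 t)
  Na2O: 3.262·0.1116 + 29.49·0.4326 = 13.12 t (target 13.12 t)
Glass-mass sanity pass: the batch minus its LOI: 100.0 t (summing oxide targets gives 100.0 t; basis as stated: 100.0 t — gaps are rounding artifacts).
Total batch = Σ batch = 121.8 t; loss to ignition Σ batch·LOI = 21.78 t; glass ÷ batch gives a yield of 82.11%.

Revised batch per 100.0 t glass:
  albite: 3.262 t
  silica sand: 38.37 t
  litharge: 18.52 t
  salt cake: 29.49 t
  rutile: 21.32 t
  boric acid: 10.83 t
Total batch = 121.8 t; LOI loss = 21.78 t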